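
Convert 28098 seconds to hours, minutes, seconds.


Hours: 28098 ÷ 3600 = 7 remainder 2898
Minutes: 2898 ÷ 60 = 48 remainder 18
Seconds: 18

7h 48m 18s


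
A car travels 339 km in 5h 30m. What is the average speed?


61.6 km/h

Distance: 339 km
Time: 5h 30m = 330 min = 330/60 = 11/2 hours
Speed = 339 ÷ (11/2) = 339 × 2 / 11 = 678/11 ≈ 61.6 km/h


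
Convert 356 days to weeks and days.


Weeks: 356 ÷ 7 = 50 remainder 6

50 weeks 6 days


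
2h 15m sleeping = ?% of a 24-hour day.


Time: 135 minutes
Day: 1440 minutes
Percentage = (135/1440) × 100 ≈ 9.4%

9.4%


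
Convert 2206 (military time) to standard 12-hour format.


Hour: 22
22 - 12 = 10 → PM

10:06 PM


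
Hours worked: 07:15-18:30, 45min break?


Total time = (18×60+30) - (7×60+15)
= 1110 - 435 = 675 min
Minus break: 675 - 45 = 630 min
= 10h 30m

10h 30m (630 minutes)


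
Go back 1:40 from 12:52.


11:12

Start: 772 minutes from midnight
Subtract: 100 minutes
Remaining: 772 - 100 = 672
Hours: 11, Minutes: 12


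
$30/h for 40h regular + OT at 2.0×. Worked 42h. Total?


Regular: 40h × $30 = $1200.00
Overtime: 42 - 40 = 2h
OT pay: 2h × $30 × 2.0 = $120.00
Total = $1200.00 + $120.00 = $1320.00

$1320.00


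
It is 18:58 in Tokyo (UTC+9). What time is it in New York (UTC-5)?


04:58

Time difference = UTC-5 - UTC+9 = -14 hours
New hour = (18 -14) mod 24
= 4 mod 24 = 4
Minutes unchanged → 04:58


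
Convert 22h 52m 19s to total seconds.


Hours: 22 × 3600 = 79200
Minutes: 52 × 60 = 3120
Seconds: 19
Total = 79200 + 3120 + 19 = 82339

82339 seconds


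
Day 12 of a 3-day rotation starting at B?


Shift A

Shifts: A, B, C
Start: B (index 1)
Day 12: (1 + 12 - 1) mod 3
= 12 mod 3
= 0
Index 0 → shift A


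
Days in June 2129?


Month: June (month 6)
June has 30 days

30 days


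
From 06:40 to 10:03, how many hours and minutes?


End time in minutes: 10×60 + 3 = 603
Start time in minutes: 6×60 + 40 = 400
Difference = 603 - 400 = 203 minutes
= 3 hours 23 minutes

3h 23m


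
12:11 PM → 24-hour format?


12:11

Input: 12:11 PM
12 PM → 12 (noon)


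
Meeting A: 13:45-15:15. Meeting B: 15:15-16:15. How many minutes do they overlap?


0 minutes

Meeting A: 825-915 (in minutes from midnight)
Meeting B: 915-975
Overlap start = max(825, 915) = 915
Overlap end = min(915, 975) = 915
Overlap = max(0, 915 - 915) = 0 min


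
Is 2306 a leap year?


Rules: divisible by 4 AND (not by 100 OR by 400)
2306 ÷ 4 = 576 remainder 2 → not divisible by 4
Not divisible by 4 → not a leap year

No


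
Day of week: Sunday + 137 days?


Start: Sunday (index 6)
(6 + 137) mod 7
= 143 mod 7
= 3
Index 3 → Thursday

Thursday


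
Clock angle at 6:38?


Hour hand = 6×30 + 38×0.5 = 199.0°
Minute hand = 38×6 = 228°
Difference = |199.0 - 228| = 29.0°

29.0°


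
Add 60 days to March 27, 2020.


Start: March 27, 2020
Add 60 days
March 27 → April 1: 31 - 27 + 1 = 5 days (60 - 5 = 55 left)
April 1 → May 1: 30 - 1 + 1 = 30 days (55 - 30 = 25 left)
May 1 + 25 = May 26, 2020

May 26, 2020


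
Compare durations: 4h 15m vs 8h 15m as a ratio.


Duration 1: 255 minutes
Duration 2: 495 minutes
Ratio = 255:495
GCD = 15
Simplified = 17:33
As a decimal: 17/33 ≈ 0.52

17:33 (0.52)


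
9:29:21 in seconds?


Hours: 9 × 3600 = 32400
Minutes: 29 × 60 = 1740
Seconds: 21
Total = 32400 + 1740 + 21 = 34161

34161 seconds


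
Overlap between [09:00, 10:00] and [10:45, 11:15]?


Meeting A: 540-600 (in minutes from midnight)
Meeting B: 645-675
Overlap start = max(540, 645) = 645
Overlap end = min(600, 675) = 600
Overlap = max(0, 600 - 645) = 0 min

0 minutes


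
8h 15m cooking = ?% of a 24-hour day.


Time: 495 minutes
Day: 1440 minutes
Percentage = (495/1440) × 100 ≈ 34.4%

34.4%


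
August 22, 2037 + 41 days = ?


October 2, 2037

Start: August 22, 2037
Add 41 days
August 22 → September 1: 31 - 22 + 1 = 10 days (41 - 10 = 31 left)
September 1 → October 1: 30 - 1 + 1 = 30 days (31 - 30 = 1 left)
October 1 + 1 = October 2, 2037


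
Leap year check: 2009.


Rules: divisible by 4 AND (not by 100 OR by 400)
2009 ÷ 4 = 502 remainder 1 → not divisible by 4
Not divisible by 4 → not a leap year

No


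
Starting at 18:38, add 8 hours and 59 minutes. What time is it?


Start: 1118 minutes from midnight
Add: 539 minutes
Total: 1657 minutes
Hours: 1657 ÷ 60 = 27 remainder 37
27 ≥ 24 → 27 - 24 = 3 (next day)

03:37 (next day)


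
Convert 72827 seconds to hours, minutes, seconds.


Hours: 72827 ÷ 3600 = 20 remainder 827
Minutes: 827 ÷ 60 = 13 remainder 47
Seconds: 47

20h 13m 47s


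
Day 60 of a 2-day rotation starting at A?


Shift B

Shifts: A, B
Start: A (index 0)
Day 60: (0 + 60 - 1) mod 2
= 59 mod 2
= 1
Index 1 → shift B


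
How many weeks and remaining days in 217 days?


31 weeks 0 days

Weeks: 217 ÷ 7 = 31 remainder 0


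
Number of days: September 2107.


Month: September (month 9)
September has 30 days

30 days


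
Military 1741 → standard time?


5:41 PM

Hour: 17
17 - 12 = 5 → PM


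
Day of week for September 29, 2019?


Zeller's congruence:
q=29, m=9, k=19, j=20
h = (29 + ⌊13×10/5⌋ + 19 + ⌊19/4⌋ + ⌊20/4⌋ - 2×20) mod 7
= (29 + 26 + 19 + 4 + 5 - 40) mod 7
= 43 mod 7 = 1
h=1 → Sunday

Sunday


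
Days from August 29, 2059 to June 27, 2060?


From August 29, 2059 to June 27, 2060
Rest of August 2059: 31 - 29 = 2
Full months: September 30, October 31, November 30, December 31, January 31, February 2060 29, March 31, April 30, May 31
Days into June 2060: 27
Total = 2 + 30 + 31 + 30 + 31 + 31 + 29 + 31 + 30 + 31 + 27 = 303 days

303 days


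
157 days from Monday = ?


Thursday

Start: Monday (index 0)
(0 + 157) mod 7
= 157 mod 7
= 3
Index 3 → Thursday


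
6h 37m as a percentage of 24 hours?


0.2757 (27.57%)

Total minutes: 6×60 + 37 = 397
Day = 24×60 = 1440 minutes
Fraction = 397/1440 ≈ 0.2757
As a percentage: 397/1440 × 100 ≈ 27.57%


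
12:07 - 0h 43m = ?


11:24

Start: 727 minutes from midnight
Subtract: 43 minutes
Remaining: 727 - 43 = 684
Hours: 11, Minutes: 24


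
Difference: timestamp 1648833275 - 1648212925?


620350 seconds (172.3 hours / 7.18 days)

Difference = 1648833275 - 1648212925 = 620350 seconds
In hours: 620350 / 3600 ≈ 172.3
In days: 620350 / 86400 ≈ 7.18


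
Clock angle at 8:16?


Hour hand = 8×30 + 16×0.5 = 248.0°
Minute hand = 16×6 = 96°
Difference = |248.0 - 96| = 152.0°

152.0°


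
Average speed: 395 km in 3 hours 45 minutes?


Distance: 395 km
Time: 3h 45m = 225 min = 225/60 = 15/4 hours
Speed = 395 ÷ (15/4) = 395 × 4 / 15 = 1580/15 ≈ 105.3 km/h

105.3 km/h


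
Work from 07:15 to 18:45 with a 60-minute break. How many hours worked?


Total time = (18×60+45) - (7×60+15)
= 1125 - 435 = 690 min
Minus break: 690 - 60 = 630 min
= 10h 30m

10h 30m (630 minutes)


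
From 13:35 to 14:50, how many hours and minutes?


End time in minutes: 14×60 + 50 = 890
Start time in minutes: 13×60 + 35 = 815
Difference = 890 - 815 = 75 minutes
= 1 hours 15 minutes

1h 15m


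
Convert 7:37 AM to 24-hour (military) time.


Input: 7:37 AM
AM hour stays: 7

07:37


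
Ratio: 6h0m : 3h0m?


Duration 1: 360 minutes
Duration 2: 180 minutes
Ratio = 360:180
GCD = 180
Simplified = 2:1
As a decimal: 2/1 = 2.00

2:1 (2.00)


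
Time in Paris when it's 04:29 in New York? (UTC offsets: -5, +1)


Time difference = UTC+1 - UTC-5 = +6 hours
New hour = (4 + 6) mod 24
= 10 mod 24 = 10
Minutes unchanged → 10:29

10:29


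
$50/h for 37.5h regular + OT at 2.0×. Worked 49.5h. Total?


$3075.00

Regular: 37.5h × $50 = $1875.00
Overtime: 49.5 - 37.5 = 12.0h
OT pay: 12.0h × $50 × 2.0 = $1200.00
Total = $1875.00 + $1200.00 = $3075.00


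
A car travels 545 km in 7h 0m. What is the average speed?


77.9 km/h

Distance: 545 km
Time: 7 hours
Speed = 545 / 7 ≈ 77.9 km/h


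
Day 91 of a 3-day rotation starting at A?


Shift A

Shifts: A, B, C
Start: A (index 0)
Day 91: (0 + 91 - 1) mod 3
= 90 mod 3
= 0
Index 0 → shift A


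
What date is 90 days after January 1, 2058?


April 1, 2058

Start: January 1, 2058
Add 90 days
January 1 → February 1: 31 - 1 + 1 = 31 days (90 - 31 = 59 left)
February 1 → March 1: 28 - 1 + 1 = 28 days (59 - 28 = 31 left)
March 1 → April 1: 31 - 1 + 1 = 31 days (31 - 31 = 0 left)
Land exactly on April 1, 2058


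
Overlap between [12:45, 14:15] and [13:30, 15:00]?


45 minutes

Meeting A: 765-855 (in minutes from midnight)
Meeting B: 810-900
Overlap start = max(765, 810) = 810
Overlap end = min(855, 900) = 855
Overlap = max(0, 855 - 810) = 45 min


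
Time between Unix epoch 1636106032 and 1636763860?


Difference = 1636763860 - 1636106032 = 657828 seconds
In hours: 657828 / 3600 ≈ 182.7
In days: 657828 / 86400 ≈ 7.61

657828 seconds (182.7 hours / 7.61 days)


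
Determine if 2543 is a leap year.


No

Rules: divisible by 4 AND (not by 100 OR by 400)
2543 ÷ 4 = 635 remainder 3 → not divisible by 4
Not divisible by 4 → not a leap year


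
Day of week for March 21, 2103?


Zeller's congruence:
q=21, m=3, k=3, j=21
h = (21 + ⌊13×4/5⌋ + 3 + ⌊3/4⌋ + ⌊21/4⌋ - 2×21) mod 7
= (21 + 10 + 3 + 0 + 5 - 42) mod 7
= -3 mod 7 = 4
h=4 → Wednesday

Wednesday


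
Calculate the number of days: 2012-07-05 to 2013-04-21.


From July 5, 2012 to April 21, 2013
Rest of July 2012: 31 - 5 = 26
Full months: August 31, September 30, October 31, November 30, December 31, January 31, February 2013 28, March 31
Days into April 2013: 21
Total = 26 + 31 + 30 + 31 + 30 + 31 + 31 + 28 + 31 + 21 = 290 days

290 days


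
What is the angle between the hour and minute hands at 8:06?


153.0°

Hour hand = 8×30 + 6×0.5 = 243.0°
Minute hand = 6×6 = 36°
Difference = |243.0 - 36| = 207.0°
Since > 180°: 360 - 207.0 = 153.0°


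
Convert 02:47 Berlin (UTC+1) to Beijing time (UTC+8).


Time difference = UTC+8 - UTC+1 = +7 hours
New hour = (2 + 7) mod 24
= 9 mod 24 = 9
Minutes unchanged → 09:47

09:47


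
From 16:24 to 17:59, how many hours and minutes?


End time in minutes: 17×60 + 59 = 1079
Start time in minutes: 16×60 + 24 = 984
Difference = 1079 - 984 = 95 minutes
= 1 hours 35 minutes

1h 35m


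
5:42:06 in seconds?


Hours: 5 × 3600 = 18000
Minutes: 42 × 60 = 2520
Seconds: 6
Total = 18000 + 2520 + 6 = 20526

20526 seconds


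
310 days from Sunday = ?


Start: Sunday (index 6)
(6 + 310) mod 7
= 316 mod 7
= 1
Index 1 → Tuesday

Tuesday


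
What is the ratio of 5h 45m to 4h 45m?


Duration 1: 345 minutes
Duration 2: 285 minutes
Ratio = 345:285
GCD = 15
Simplified = 23:19
As a decimal: 23/19 ≈ 1.21

23:19 (1.21)


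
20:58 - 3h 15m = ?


Start: 1258 minutes from midnight
Subtract: 195 minutes
Remaining: 1258 - 195 = 1063
Hours: 17, Minutes: 43

17:43


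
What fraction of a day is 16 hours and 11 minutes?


0.6743 (67.43%)

Total minutes: 16×60 + 11 = 971
Day = 24×60 = 1440 minutes
Fraction = 971/1440 ≈ 0.6743
As a percentage: 971/1440 × 100 ≈ 67.43%


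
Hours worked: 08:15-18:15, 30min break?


9h 30m (570 minutes)

Total time = (18×60+15) - (8×60+15)
= 1095 - 495 = 600 min
Minus break: 600 - 30 = 570 min
= 9h 30m


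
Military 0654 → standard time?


6:54 AM

Hour: 6
6 < 12 → AM


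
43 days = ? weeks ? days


Weeks: 43 ÷ 7 = 6 remainder 1

6 weeks 1 days


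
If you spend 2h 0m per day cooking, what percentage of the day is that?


Time: 120 minutes
Day: 1440 minutes
Percentage = (120/1440) × 100 ≈ 8.3%

8.3%


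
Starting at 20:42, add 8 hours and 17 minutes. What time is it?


04:59 (next day)

Start: 1242 minutes from midnight
Add: 497 minutes
Total: 1739 minutes
Hours: 1739 ÷ 60 = 28 remainder 59
28 ≥ 24 → 28 - 24 = 4 (next day)


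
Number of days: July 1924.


31 days

Month: July (month 7)
July has 31 days


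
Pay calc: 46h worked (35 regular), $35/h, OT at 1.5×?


$1802.50

Regular: 35h × $35 = $1225.00
Overtime: 46 - 35 = 11h
OT pay: 11h × $35 × 1.5 = $577.50
Total = $1225.00 + $577.50 = $1802.50


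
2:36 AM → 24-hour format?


Input: 2:36 AM
AM hour stays: 2

02:36


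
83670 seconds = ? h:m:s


23h 14m 30s

Hours: 83670 ÷ 3600 = 23 remainder 870
Minutes: 870 ÷ 60 = 14 remainder 30
Seconds: 30


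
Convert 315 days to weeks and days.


Weeks: 315 ÷ 7 = 45 remainder 0

45 weeks 0 days


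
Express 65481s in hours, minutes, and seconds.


18h 11m 21s

Hours: 65481 ÷ 3600 = 18 remainder 681
Minutes: 681 ÷ 60 = 11 remainder 21
Seconds: 21


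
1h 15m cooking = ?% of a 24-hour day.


Time: 75 minutes
Day: 1440 minutes
Percentage = (75/1440) × 100 ≈ 5.2%

5.2%


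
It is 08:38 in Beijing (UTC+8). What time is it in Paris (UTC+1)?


Time difference = UTC+1 - UTC+8 = -7 hours
New hour = (8 -7) mod 24
= 1 mod 24 = 1
Minutes unchanged → 01:38

01:38


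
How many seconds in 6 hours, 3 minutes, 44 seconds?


Hours: 6 × 3600 = 21600
Minutes: 3 × 60 = 180
Seconds: 44
Total = 21600 + 180 + 44 = 21824

21824 seconds


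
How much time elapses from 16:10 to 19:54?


3h 44m

End time in minutes: 19×60 + 54 = 1194
Start time in minutes: 16×60 + 10 = 970
Difference = 1194 - 970 = 224 minutes
= 3 hours 44 minutes


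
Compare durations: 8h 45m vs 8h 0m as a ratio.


Duration 1: 525 minutes
Duration 2: 480 minutes
Ratio = 525:480
GCD = 15
Simplified = 35:32
As a decimal: 35/32 ≈ 1.09

35:32 (1.09)


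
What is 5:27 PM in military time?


Input: 5:27 PM
PM: 5 + 12 = 17

17:27


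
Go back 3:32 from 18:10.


Start: 1090 minutes from midnight
Subtract: 212 minutes
Remaining: 1090 - 212 = 878
Hours: 14, Minutes: 38

14:38


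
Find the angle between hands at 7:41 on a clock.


15.5°

Hour hand = 7×30 + 41×0.5 = 230.5°
Minute hand = 41×6 = 246°
Difference = |230.5 - 246| = 15.5°


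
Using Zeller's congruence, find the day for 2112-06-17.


Friday

Zeller's congruence:
q=17, m=6, k=12, j=21
h = (17 + ⌊13×7/5⌋ + 12 + ⌊12/4⌋ + ⌊21/4⌋ - 2×21) mod 7
= (17 + 18 + 12 + 3 + 5 - 42) mod 7
= 13 mod 7 = 6
h=6 → Friday


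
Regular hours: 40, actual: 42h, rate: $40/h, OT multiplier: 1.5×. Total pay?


Regular: 40h × $40 = $1600.00
Overtime: 42 - 40 = 2h
OT pay: 2h × $40 × 1.5 = $120.00
Total = $1600.00 + $120.00 = $1720.00

$1720.00


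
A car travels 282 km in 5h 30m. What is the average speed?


51.3 km/h

Distance: 282 km
Time: 5h 30m = 330 min = 330/60 = 11/2 hours
Speed = 282 ÷ (11/2) = 282 × 2 / 11 = 564/11 ≈ 51.3 km/h


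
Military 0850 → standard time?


Hour: 8
8 < 12 → AM

8:50 AM


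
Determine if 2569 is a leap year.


No

Rules: divisible by 4 AND (not by 100 OR by 400)
2569 ÷ 4 = 642 remainder 1 → not divisible by 4
Not divisible by 4 → not a leap year


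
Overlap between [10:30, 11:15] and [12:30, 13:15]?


0 minutes

Meeting A: 630-675 (in minutes from midnight)
Meeting B: 750-795
Overlap start = max(630, 750) = 750
Overlap end = min(675, 795) = 675
Overlap = max(0, 675 - 750) = 0 min


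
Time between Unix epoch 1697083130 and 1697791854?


Difference = 1697791854 - 1697083130 = 708724 seconds
In hours: 708724 / 3600 ≈ 196.9
In days: 708724 / 86400 ≈ 8.20

708724 seconds (196.9 hours / 8.20 days)


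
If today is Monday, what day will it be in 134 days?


Tuesday

Start: Monday (index 0)
(0 + 134) mod 7
= 134 mod 7
= 1
Index 1 → Tuesday


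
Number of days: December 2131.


31 days

Month: December (month 12)
December has 31 days


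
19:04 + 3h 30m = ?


Start: 1144 minutes from midnight
Add: 210 minutes
Total: 1354 minutes
Hours: 1354 ÷ 60 = 22 remainder 34

22:34


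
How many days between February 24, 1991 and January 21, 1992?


From February 24, 1991 to January 21, 1992
Rest of February 1991: 28 - 24 = 4
Full months: March 31, April 30, May 31, June 30, July 31, August 31, September 30, October 31, November 30, December 31
Days into January 1992: 21
Total = 4 + 31 + 30 + 31 + 30 + 31 + 31 + 30 + 31 + 30 + 31 + 21 = 331 days

331 days


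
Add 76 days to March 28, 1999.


Start: March 28, 1999
Add 76 days
March 28 → April 1: 31 - 28 + 1 = 4 days (76 - 4 = 72 left)
April 1 → May 1: 30 - 1 + 1 = 30 days (72 - 30 = 42 left)
May 1 → June 1: 31 - 1 + 1 = 31 days (42 - 31 = 11 left)
June 1 + 11 = June 12, 1999

June 12, 1999


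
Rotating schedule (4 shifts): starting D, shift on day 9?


Shift D

Shifts: A, B, C, D
Start: D (index 3)
Day 9: (3 + 9 - 1) mod 4
= 11 mod 4
= 3
Index 3 → shift D


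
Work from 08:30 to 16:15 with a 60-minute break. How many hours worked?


Total time = (16×60+15) - (8×60+30)
= 975 - 510 = 465 min
Minus break: 465 - 60 = 405 min
= 6h 45m

6h 45m (405 minutes)


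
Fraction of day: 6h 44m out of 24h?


Total minutes: 6×60 + 44 = 404
Day = 24×60 = 1440 minutes
Fraction = 404/1440 ≈ 0.2806
As a percentage: 404/1440 × 100 ≈ 28.06%

0.2806 (28.06%)


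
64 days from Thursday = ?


Friday

Start: Thursday (index 3)
(3 + 64) mod 7
= 67 mod 7
= 4
Index 4 → Friday


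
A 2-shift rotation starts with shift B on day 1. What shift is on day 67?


Shift B

Shifts: A, B
Start: B (index 1)
Day 67: (1 + 67 - 1) mod 2
= 67 mod 2
= 1
Index 1 → shift B


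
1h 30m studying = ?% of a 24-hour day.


Time: 90 minutes
Day: 1440 minutes
Percentage = (90/1440) × 100 ≈ 6.3%

6.3%


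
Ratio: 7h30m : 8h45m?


6:7 (0.86)

Duration 1: 450 minutes
Duration 2: 525 minutes
Ratio = 450:525
GCD = 75
Simplified = 6:7
As a decimal: 6/7 ≈ 0.86


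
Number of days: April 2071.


Month: April (month 4)
April has 30 days

30 days


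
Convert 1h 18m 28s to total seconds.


Hours: 1 × 3600 = 3600
Minutes: 18 × 60 = 1080
Seconds: 28
Total = 3600 + 1080 + 28 = 4708

4708 seconds


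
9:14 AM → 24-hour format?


Input: 9:14 AM
AM hour stays: 9

09:14


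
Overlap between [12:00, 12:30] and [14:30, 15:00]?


0 minutes

Meeting A: 720-750 (in minutes from midnight)
Meeting B: 870-900
Overlap start = max(720, 870) = 870
Overlap end = min(750, 900) = 750
Overlap = max(0, 750 - 870) = 0 min


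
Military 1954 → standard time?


7:54 PM

Hour: 19
19 - 12 = 7 → PM


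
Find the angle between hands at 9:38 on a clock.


Hour hand = 9×30 + 38×0.5 = 289.0°
Minute hand = 38×6 = 228°
Difference = |289.0 - 228| = 61.0°

61.0°


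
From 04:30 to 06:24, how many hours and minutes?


1h 54m

End time in minutes: 6×60 + 24 = 384
Start time in minutes: 4×60 + 30 = 270
Difference = 384 - 270 = 114 minutes
= 1 hours 54 minutes


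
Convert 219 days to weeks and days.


Weeks: 219 ÷ 7 = 31 remainder 2

31 weeks 2 days


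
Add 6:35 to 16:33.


23:08

Start: 993 minutes from midnight
Add: 395 minutes
Total: 1388 minutes
Hours: 1388 ÷ 60 = 23 remainder 8


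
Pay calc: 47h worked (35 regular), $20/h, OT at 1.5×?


$1060.00

Regular: 35h × $20 = $700.00
Overtime: 47 - 35 = 12h
OT pay: 12h × $20 × 1.5 = $360.00
Total = $700.00 + $360.00 = $1060.00


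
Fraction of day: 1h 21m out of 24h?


Total minutes: 1×60 + 21 = 81
Day = 24×60 = 1440 minutes
Fraction = 81/1440 ≈ 0.0563
As a percentage: 81/1440 × 100 ≈ 5.63%

0.0563 (5.63%)


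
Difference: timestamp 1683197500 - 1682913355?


Difference = 1683197500 - 1682913355 = 284145 seconds
In hours: 284145 / 3600 ≈ 78.9
In days: 284145 / 86400 ≈ 3.29

284145 seconds (78.9 hours / 3.29 days)


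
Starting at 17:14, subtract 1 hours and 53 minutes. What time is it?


Start: 1034 minutes from midnight
Subtract: 113 minutes
Remaining: 1034 - 113 = 921
Hours: 15, Minutes: 21

15:21


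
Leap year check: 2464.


Rules: divisible by 4 AND (not by 100 OR by 400)
2464 ÷ 4 = 616 exactly → divisible by 4
2464 ÷ 100 = 24 remainder 64 → not divisible by 100
Divisible by 4 but not by 100 → leap year

Yes


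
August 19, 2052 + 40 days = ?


September 28, 2052

Start: August 19, 2052
Add 40 days
August 19 → September 1: 31 - 19 + 1 = 13 days (40 - 13 = 27 left)
September 1 + 27 = September 28, 2052


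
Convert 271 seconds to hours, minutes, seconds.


0h 4m 31s

Hours: 271 ÷ 3600 = 0 remainder 271
Minutes: 271 ÷ 60 = 4 remainder 31
Seconds: 31


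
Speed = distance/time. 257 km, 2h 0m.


Distance: 257 km
Time: 2 hours
Speed = 257 / 2 = 128.5 km/h

128.5 km/h


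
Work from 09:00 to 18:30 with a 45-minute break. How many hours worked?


8h 45m (525 minutes)

Total time = (18×60+30) - (9×60+0)
= 1110 - 540 = 570 min
Minus break: 570 - 45 = 525 min
= 8h 45m


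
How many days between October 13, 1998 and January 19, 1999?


98 days

From October 13, 1998 to January 19, 1999
Rest of October 1998: 31 - 13 = 18
Full months: November 30, December 31
Days into January 1999: 19
Total = 18 + 30 + 31 + 19 = 98 days


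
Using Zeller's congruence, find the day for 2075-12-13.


Zeller's congruence:
q=13, m=12, k=75, j=20
h = (13 + ⌊13×13/5⌋ + 75 + ⌊75/4⌋ + ⌊20/4⌋ - 2×20) mod 7
= (13 + 33 + 75 + 18 + 5 - 40) mod 7
= 104 mod 7 = 6
h=6 → Friday

Friday


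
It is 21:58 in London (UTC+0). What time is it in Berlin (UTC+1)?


22:58

Time difference = UTC+1 - UTC+0 = +1 hours
New hour = (21 + 1) mod 24
= 22 mod 24 = 22
Minutes unchanged → 22:58


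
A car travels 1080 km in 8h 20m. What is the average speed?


Distance: 1080 km
Time: 8h 20m = 500 min = 500/60 = 25/3 hours
Speed = 1080 ÷ (25/3) = 1080 × 3 / 25 = 3240/25 = 129.6 km/h

129.6 km/h


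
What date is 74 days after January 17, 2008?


Start: January 17, 2008
Add 74 days
January 17 → February 1: 31 - 17 + 1 = 15 days (74 - 15 = 59 left)
February 1 → March 1: 29 - 1 + 1 = 29 days (59 - 29 = 30 left)
March 1 + 30 = March 31, 2008

March 31, 2008


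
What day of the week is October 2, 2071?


Friday

Zeller's congruence:
q=2, m=10, k=71, j=20
h = (2 + ⌊13×11/5⌋ + 71 + ⌊71/4⌋ + ⌊20/4⌋ - 2×20) mod 7
= (2 + 28 + 71 + 17 + 5 - 40) mod 7
= 83 mod 7 = 6
h=6 → Friday


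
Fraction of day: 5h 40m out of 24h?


Total minutes: 5×60 + 40 = 340
Day = 24×60 = 1440 minutes
Fraction = 340/1440 ≈ 0.2361
As a percentage: 340/1440 × 100 ≈ 23.61%

0.2361 (23.61%)


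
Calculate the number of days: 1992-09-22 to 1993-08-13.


From September 22, 1992 to August 13, 1993
Rest of September 1992: 30 - 22 = 8
Full months: October 31, November 30, December 31, January 31, February 1993 28, March 31, April 30, May 31, June 30, July 31
Days into August 1993: 13
Total = 8 + 31 + 30 + 31 + 31 + 28 + 31 + 30 + 31 + 30 + 31 + 13 = 325 days

325 days


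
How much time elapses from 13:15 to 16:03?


End time in minutes: 16×60 + 3 = 963
Start time in minutes: 13×60 + 15 = 795
Difference = 963 - 795 = 168 minutes
= 2 hours 48 minutes

2h 48m


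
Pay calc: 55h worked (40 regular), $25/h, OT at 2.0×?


$1750.00

Regular: 40h × $25 = $1000.00
Overtime: 55 - 40 = 15h
OT pay: 15h × $25 × 2.0 = $750.00
Total = $1000.00 + $750.00 = $1750.00


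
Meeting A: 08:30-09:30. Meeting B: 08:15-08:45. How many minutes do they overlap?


15 minutes

Meeting A: 510-570 (in minutes from midnight)
Meeting B: 495-525
Overlap start = max(510, 495) = 510
Overlap end = min(570, 525) = 525
Overlap = max(0, 525 - 510) = 15 min


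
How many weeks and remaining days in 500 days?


71 weeks 3 days

Weeks: 500 ÷ 7 = 71 remainder 3


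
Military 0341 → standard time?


Hour: 3
3 < 12 → AM

3:41 AM


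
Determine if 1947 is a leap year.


Rules: divisible by 4 AND (not by 100 OR by 400)
1947 ÷ 4 = 486 remainder 3 → not divisible by 4
Not divisible by 4 → not a leap year

No


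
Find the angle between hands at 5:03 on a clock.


Hour hand = 5×30 + 3×0.5 = 151.5°
Minute hand = 3×6 = 18°
Difference = |151.5 - 18| = 133.5°

133.5°


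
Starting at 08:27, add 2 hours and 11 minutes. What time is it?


Start: 507 minutes from midnight
Add: 131 minutes
Total: 638 minutes
Hours: 638 ÷ 60 = 10 remainder 38

10:38


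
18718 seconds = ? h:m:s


5h 11m 58s

Hours: 18718 ÷ 3600 = 5 remainder 718
Minutes: 718 ÷ 60 = 11 remainder 58
Seconds: 58


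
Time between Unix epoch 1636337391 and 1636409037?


Difference = 1636409037 - 1636337391 = 71646 seconds
In hours: 71646 / 3600 ≈ 19.9
In days: 71646 / 86400 ≈ 0.83

71646 seconds (19.9 hours / 0.83 days)


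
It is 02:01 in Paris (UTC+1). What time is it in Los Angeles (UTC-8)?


Time difference = UTC-8 - UTC+1 = -9 hours
New hour = (2 -9) mod 24
= -7 mod 24 = 17
Minutes unchanged → 17:01; -7 < 0 → previous day

17:01 (previous day)


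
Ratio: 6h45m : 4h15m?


27:17 (1.59)

Duration 1: 405 minutes
Duration 2: 255 minutes
Ratio = 405:255
GCD = 15
Simplified = 27:17
As a decimal: 27/17 ≈ 1.59


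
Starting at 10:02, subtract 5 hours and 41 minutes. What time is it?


04:21

Start: 602 minutes from midnight
Subtract: 341 minutes
Remaining: 602 - 341 = 261
Hours: 4, Minutes: 21


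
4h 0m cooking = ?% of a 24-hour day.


Time: 240 minutes
Day: 1440 minutes
Percentage = (240/1440) × 100 ≈ 16.7%

16.7%


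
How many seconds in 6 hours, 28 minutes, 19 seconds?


Hours: 6 × 3600 = 21600
Minutes: 28 × 60 = 1680
Seconds: 19
Total = 21600 + 1680 + 19 = 23299

23299 seconds


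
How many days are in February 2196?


Month: February (month 2)
February: 28 or 29 (leap year)
2196 leap year? Yes

29 days


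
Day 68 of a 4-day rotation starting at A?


Shift D

Shifts: A, B, C, D
Start: A (index 0)
Day 68: (0 + 68 - 1) mod 4
= 67 mod 4
= 3
Index 3 → shift D


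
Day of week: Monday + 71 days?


Start: Monday (index 0)
(0 + 71) mod 7
= 71 mod 7
= 1
Index 1 → Tuesday

Tuesday


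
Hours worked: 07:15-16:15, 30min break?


8h 30m (510 minutes)

Total time = (16×60+15) - (7×60+15)
= 975 - 435 = 540 min
Minus break: 540 - 30 = 510 min
= 8h 30m


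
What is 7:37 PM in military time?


Input: 7:37 PM
PM: 7 + 12 = 19

19:37


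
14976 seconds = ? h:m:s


4h 9m 36s

Hours: 14976 ÷ 3600 = 4 remainder 576
Minutes: 576 ÷ 60 = 9 remainder 36
Seconds: 36


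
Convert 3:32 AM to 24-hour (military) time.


Input: 3:32 AM
AM hour stays: 3

03:32


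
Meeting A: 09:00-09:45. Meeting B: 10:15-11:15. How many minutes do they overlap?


Meeting A: 540-585 (in minutes from midnight)
Meeting B: 615-675
Overlap start = max(540, 615) = 615
Overlap end = min(585, 675) = 585
Overlap = max(0, 585 - 615) = 0 min

0 minutes


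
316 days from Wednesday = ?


Thursday

Start: Wednesday (index 2)
(2 + 316) mod 7
= 318 mod 7
= 3
Index 3 → Thursday


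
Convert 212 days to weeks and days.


Weeks: 212 ÷ 7 = 30 remainder 2

30 weeks 2 days


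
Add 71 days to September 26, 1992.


December 6, 1992

Start: September 26, 1992
Add 71 days
September 26 → October 1: 30 - 26 + 1 = 5 days (71 - 5 = 66 left)
October 1 → November 1: 31 - 1 + 1 = 31 days (66 - 31 = 35 left)
November 1 → December 1: 30 - 1 + 1 = 30 days (35 - 30 = 5 left)
December 1 + 5 = December 6, 1992


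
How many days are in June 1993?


Month: June (month 6)
June has 30 days

30 days


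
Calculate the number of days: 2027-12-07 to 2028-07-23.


From December 7, 2027 to July 23, 2028
Rest of December 2027: 31 - 7 = 24
Full months: January 31, February 2028 29, March 31, April 30, May 31, June 30
Days into July 2028: 23
Total = 24 + 31 + 29 + 31 + 30 + 31 + 30 + 23 = 229 days

229 days


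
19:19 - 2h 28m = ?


Start: 1159 minutes from midnight
Subtract: 148 minutes
Remaining: 1159 - 148 = 1011
Hours: 16, Minutes: 51

16:51


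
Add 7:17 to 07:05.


14:22

Start: 425 minutes from midnight
Add: 437 minutes
Total: 862 minutes
Hours: 862 ÷ 60 = 14 remainder 22


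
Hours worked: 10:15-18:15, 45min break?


7h 15m (435 minutes)

Total time = (18×60+15) - (10×60+15)
= 1095 - 615 = 480 min
Minus break: 480 - 45 = 435 min
= 7h 15m


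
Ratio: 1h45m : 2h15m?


7:9 (0.78)

Duration 1: 105 minutes
Duration 2: 135 minutes
Ratio = 105:135
GCD = 15
Simplified = 7:9
As a decimal: 7/9 ≈ 0.78


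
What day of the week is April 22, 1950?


Saturday

Zeller's congruence:
q=22, m=4, k=50, j=19
h = (22 + ⌊13×5/5⌋ + 50 + ⌊50/4⌋ + ⌊19/4⌋ - 2×19) mod 7
= (22 + 13 + 50 + 12 + 4 - 38) mod 7
= 63 mod 7 = 0
h=0 → Saturday


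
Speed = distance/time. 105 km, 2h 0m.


Distance: 105 km
Time: 2 hours
Speed = 105 / 2 = 52.5 km/h

52.5 km/h


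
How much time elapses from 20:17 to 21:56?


1h 39m

End time in minutes: 21×60 + 56 = 1316
Start time in minutes: 20×60 + 17 = 1217
Difference = 1316 - 1217 = 99 minutes
= 1 hours 39 minutes


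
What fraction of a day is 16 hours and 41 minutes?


Total minutes: 16×60 + 41 = 1001
Day = 24×60 = 1440 minutes
Fraction = 1001/1440 ≈ 0.6951
As a percentage: 1001/1440 × 100 ≈ 69.51%

0.6951 (69.51%)


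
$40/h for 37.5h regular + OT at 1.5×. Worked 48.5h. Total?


Regular: 37.5h × $40 = $1500.00
Overtime: 48.5 - 37.5 = 11.0h
OT pay: 11.0h × $40 × 1.5 = $660.00
Total = $1500.00 + $660.00 = $2160.00

$2160.00


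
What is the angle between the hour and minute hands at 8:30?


Hour hand = 8×30 + 30×0.5 = 255.0°
Minute hand = 30×6 = 180°
Difference = |255.0 - 180| = 75.0°

75.0°


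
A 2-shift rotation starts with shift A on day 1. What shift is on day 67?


Shift A

Shifts: A, B
Start: A (index 0)
Day 67: (0 + 67 - 1) mod 2
= 66 mod 2
= 0
Index 0 → shift A


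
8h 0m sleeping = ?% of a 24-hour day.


33.3%

Time: 480 minutes
Day: 1440 minutes
Percentage = (480/1440) × 100 ≈ 33.3%


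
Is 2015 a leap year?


Rules: divisible by 4 AND (not by 100 OR by 400)
2015 ÷ 4 = 503 remainder 3 → not divisible by 4
Not divisible by 4 → not a leap year

No


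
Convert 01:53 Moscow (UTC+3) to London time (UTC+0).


Time difference = UTC+0 - UTC+3 = -3 hours
New hour = (1 -3) mod 24
= -2 mod 24 = 22
Minutes unchanged → 22:53; -2 < 0 → previous day

22:53 (previous day)


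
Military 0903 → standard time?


Hour: 9
9 < 12 → AM

9:03 AM


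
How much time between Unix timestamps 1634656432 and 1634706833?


Difference = 1634706833 - 1634656432 = 50401 seconds
In hours: 50401 / 3600 ≈ 14.0
In days: 50401 / 86400 ≈ 0.58

50401 seconds (14.0 hours / 0.58 days)


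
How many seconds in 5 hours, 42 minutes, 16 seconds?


20536 seconds

Hours: 5 × 3600 = 18000
Minutes: 42 × 60 = 2520
Seconds: 16
Total = 18000 + 2520 + 16 = 20536


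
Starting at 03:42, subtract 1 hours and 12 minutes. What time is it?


Start: 222 minutes from midnight
Subtract: 72 minutes
Remaining: 222 - 72 = 150
Hours: 2, Minutes: 30

02:30


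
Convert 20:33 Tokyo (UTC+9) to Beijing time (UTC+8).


19:33

Time difference = UTC+8 - UTC+9 = -1 hours
New hour = (20 -1) mod 24
= 19 mod 24 = 19
Minutes unchanged → 19:33


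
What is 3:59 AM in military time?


03:59

Input: 3:59 AM
AM hour stays: 3


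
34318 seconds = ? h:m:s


Hours: 34318 ÷ 3600 = 9 remainder 1918
Minutes: 1918 ÷ 60 = 31 remainder 58
Seconds: 58

9h 31m 58s


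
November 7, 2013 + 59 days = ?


January 5, 2014

Start: November 7, 2013
Add 59 days
November 7 → December 1: 30 - 7 + 1 = 24 days (59 - 24 = 35 left)
December 1 → January 1: 31 - 1 + 1 = 31 days (35 - 31 = 4 left)
January 1 + 4 = January 5, 2014


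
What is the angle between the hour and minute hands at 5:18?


Hour hand = 5×30 + 18×0.5 = 159.0°
Minute hand = 18×6 = 108°
Difference = |159.0 - 108| = 51.0°

51.0°


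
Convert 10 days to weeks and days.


1 weeks 3 days

Weeks: 10 ÷ 7 = 1 remainder 3


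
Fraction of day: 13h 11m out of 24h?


Total minutes: 13×60 + 11 = 791
Day = 24×60 = 1440 minutes
Fraction = 791/1440 ≈ 0.5493
As a percentage: 791/1440 × 100 ≈ 54.93%

0.5493 (54.93%)


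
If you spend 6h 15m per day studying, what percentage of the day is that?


26.0%

Time: 375 minutes
Day: 1440 minutes
Percentage = (375/1440) × 100 ≈ 26.0%


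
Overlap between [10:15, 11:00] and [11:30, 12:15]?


Meeting A: 615-660 (in minutes from midnight)
Meeting B: 690-735
Overlap start = max(615, 690) = 690
Overlap end = min(660, 735) = 660
Overlap = max(0, 660 - 690) = 0 min

0 minutes


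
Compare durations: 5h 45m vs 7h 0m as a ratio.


Duration 1: 345 minutes
Duration 2: 420 minutes
Ratio = 345:420
GCD = 15
Simplified = 23:28
As a decimal: 23/28 ≈ 0.82

23:28 (0.82)


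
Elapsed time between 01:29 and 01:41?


0h 12m

End time in minutes: 1×60 + 41 = 101
Start time in minutes: 1×60 + 29 = 89
Difference = 101 - 89 = 12 minutes
= 0 hours 12 minutes


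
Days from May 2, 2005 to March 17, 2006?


From May 2, 2005 to March 17, 2006
Rest of May 2005: 31 - 2 = 29
Full months: June 30, July 31, August 31, September 30, October 31, November 30, December 31, January 31, February 2006 28
Days into March 2006: 17
Total = 29 + 30 + 31 + 31 + 30 + 31 + 30 + 31 + 31 + 28 + 17 = 319 days

319 days


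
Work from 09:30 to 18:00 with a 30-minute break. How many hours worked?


8h 0m (480 minutes)

Total time = (18×60+0) - (9×60+30)
= 1080 - 570 = 510 min
Minus break: 510 - 30 = 480 min
= 8h 0m


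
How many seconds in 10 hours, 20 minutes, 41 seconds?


Hours: 10 × 3600 = 36000
Minutes: 20 × 60 = 1200
Seconds: 41
Total = 36000 + 1200 + 41 = 37241

37241 seconds


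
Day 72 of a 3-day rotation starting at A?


Shifts: A, B, C
Start: A (index 0)
Day 72: (0 + 72 - 1) mod 3
= 71 mod 3
= 2
Index 2 → shift C

Shift C


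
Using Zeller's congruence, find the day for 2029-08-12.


Sunday

Zeller's congruence:
q=12, m=8, k=29, j=20
h = (12 + ⌊13×9/5⌋ + 29 + ⌊29/4⌋ + ⌊20/4⌋ - 2×20) mod 7
= (12 + 23 + 29 + 7 + 5 - 40) mod 7
= 36 mod 7 = 1
h=1 → Sunday


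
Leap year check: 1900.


Rules: divisible by 4 AND (not by 100 OR by 400)
1900 ÷ 4 = 475 exactly → divisible by 4
1900 ÷ 100 = 19 exactly → divisible by 100
1900 ÷ 400 = 4 remainder 300 → not divisible by 400
Divisible by 100 but not by 400 → not a leap year

No


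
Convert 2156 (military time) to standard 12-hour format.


9:56 PM

Hour: 21
21 - 12 = 9 → PM


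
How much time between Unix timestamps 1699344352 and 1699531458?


187106 seconds (52.0 hours / 2.17 days)

Difference = 1699531458 - 1699344352 = 187106 seconds
In hours: 187106 / 3600 ≈ 52.0
In days: 187106 / 86400 ≈ 2.17


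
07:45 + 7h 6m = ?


Start: 465 minutes from midnight
Add: 426 minutes
Total: 891 minutes
Hours: 891 ÷ 60 = 14 remainder 51

14:51


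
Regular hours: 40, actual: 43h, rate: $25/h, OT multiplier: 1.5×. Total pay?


$1112.50

Regular: 40h × $25 = $1000.00
Overtime: 43 - 40 = 3h
OT pay: 3h × $25 × 1.5 = $112.50
Total = $1000.00 + $112.50 = $1112.50


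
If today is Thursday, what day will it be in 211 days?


Friday

Start: Thursday (index 3)
(3 + 211) mod 7
= 214 mod 7
= 4
Index 4 → Friday


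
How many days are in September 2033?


30 days

Month: September (month 9)
September has 30 days


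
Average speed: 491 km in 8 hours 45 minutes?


Distance: 491 km
Time: 8h 45m = 525 min = 525/60 = 35/4 hours
Speed = 491 ÷ (35/4) = 491 × 4 / 35 = 1964/35 ≈ 56.1 km/h

56.1 km/h


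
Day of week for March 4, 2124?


Zeller's congruence:
q=4, m=3, k=24, j=21
h = (4 + ⌊13×4/5⌋ + 24 + ⌊24/4⌋ + ⌊21/4⌋ - 2×21) mod 7
= (4 + 10 + 24 + 6 + 5 - 42) mod 7
= 7 mod 7 = 0
h=0 → Saturday

Saturday


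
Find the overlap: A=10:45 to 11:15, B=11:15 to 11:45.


Meeting A: 645-675 (in minutes from midnight)
Meeting B: 675-705
Overlap start = max(645, 675) = 675
Overlap end = min(675, 705) = 675
Overlap = max(0, 675 - 675) = 0 min

0 minutes


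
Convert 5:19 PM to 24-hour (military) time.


Input: 5:19 PM
PM: 5 + 12 = 17

17:19


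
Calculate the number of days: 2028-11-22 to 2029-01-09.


From November 22, 2028 to January 9, 2029
Rest of November 2028: 30 - 22 = 8
Full months: December 31
Days into January 2029: 9
Total = 8 + 31 + 9 = 48 days

48 days


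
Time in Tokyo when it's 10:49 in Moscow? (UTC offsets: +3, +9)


16:49

Time difference = UTC+9 - UTC+3 = +6 hours
New hour = (10 + 6) mod 24
= 16 mod 24 = 16
Minutes unchanged → 16:49


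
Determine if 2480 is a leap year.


Yes

Rules: divisible by 4 AND (not by 100 OR by 400)
2480 ÷ 4 = 620 exactly → divisible by 4
2480 ÷ 100 = 24 remainder 80 → not divisible by 100
Divisible by 4 but not by 100 → leap year


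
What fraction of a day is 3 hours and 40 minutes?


Total minutes: 3×60 + 40 = 220
Day = 24×60 = 1440 minutes
Fraction = 220/1440 ≈ 0.1528
As a percentage: 220/1440 × 100 ≈ 15.28%

0.1528 (15.28%)


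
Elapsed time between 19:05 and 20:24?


1h 19m

End time in minutes: 20×60 + 24 = 1224
Start time in minutes: 19×60 + 5 = 1145
Difference = 1224 - 1145 = 79 minutes
= 1 hours 19 minutes


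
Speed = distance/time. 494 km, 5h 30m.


Distance: 494 km
Time: 5h 30m = 330 min = 330/60 = 11/2 hours
Speed = 494 ÷ (11/2) = 494 × 2 / 11 = 988/11 ≈ 89.8 km/h

89.8 km/h


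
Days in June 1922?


Month: June (month 6)
June has 30 days

30 days


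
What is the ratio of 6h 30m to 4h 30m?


Duration 1: 390 minutes
Duration 2: 270 minutes
Ratio = 390:270
GCD = 30
Simplified = 13:9
As a decimal: 13/9 ≈ 1.44

13:9 (1.44)


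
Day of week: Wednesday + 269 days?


Start: Wednesday (index 2)
(2 + 269) mod 7
= 271 mod 7
= 5
Index 5 → Saturday

Saturday


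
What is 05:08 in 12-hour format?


Hour: 5
5 < 12 → AM

5:08 AM


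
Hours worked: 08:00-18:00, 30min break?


Total time = (18×60+0) - (8×60+0)
= 1080 - 480 = 600 min
Minus break: 600 - 30 = 570 min
= 9h 30m

9h 30m (570 minutes)


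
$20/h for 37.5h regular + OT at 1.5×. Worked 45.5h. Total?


Regular: 37.5h × $20 = $750.00
Overtime: 45.5 - 37.5 = 8.0h
OT pay: 8.0h × $20 × 1.5 = $240.00
Total = $750.00 + $240.00 = $990.00

$990.00


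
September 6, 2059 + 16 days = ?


September 22, 2059

Start: September 6, 2059
Add 16 days
September 6 + 16 = September 22, 2059


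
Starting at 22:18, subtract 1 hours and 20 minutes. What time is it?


Start: 1338 minutes from midnight
Subtract: 80 minutes
Remaining: 1338 - 80 = 1258
Hours: 20, Minutes: 58

20:58


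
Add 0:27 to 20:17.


20:44

Start: 1217 minutes from midnight
Add: 27 minutes
Total: 1244 minutes
Hours: 1244 ÷ 60 = 20 remainder 44


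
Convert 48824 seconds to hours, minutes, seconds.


13h 33m 44s

Hours: 48824 ÷ 3600 = 13 remainder 2024
Minutes: 2024 ÷ 60 = 33 remainder 44
Seconds: 44


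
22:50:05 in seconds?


Hours: 22 × 3600 = 79200
Minutes: 50 × 60 = 3000
Seconds: 5
Total = 79200 + 3000 + 5 = 82205

82205 seconds


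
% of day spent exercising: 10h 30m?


Time: 630 minutes
Day: 1440 minutes
Percentage = (630/1440) × 100 ≈ 43.8%

43.8%


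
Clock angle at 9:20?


Hour hand = 9×30 + 20×0.5 = 280.0°
Minute hand = 20×6 = 120°
Difference = |280.0 - 120| = 160.0°

160.0°


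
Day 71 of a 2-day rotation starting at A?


Shifts: A, B
Start: A (index 0)
Day 71: (0 + 71 - 1) mod 2
= 70 mod 2
= 0
Index 0 → shift A

Shift A


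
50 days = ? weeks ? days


7 weeks 1 days

Weeks: 50 ÷ 7 = 7 remainder 1
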